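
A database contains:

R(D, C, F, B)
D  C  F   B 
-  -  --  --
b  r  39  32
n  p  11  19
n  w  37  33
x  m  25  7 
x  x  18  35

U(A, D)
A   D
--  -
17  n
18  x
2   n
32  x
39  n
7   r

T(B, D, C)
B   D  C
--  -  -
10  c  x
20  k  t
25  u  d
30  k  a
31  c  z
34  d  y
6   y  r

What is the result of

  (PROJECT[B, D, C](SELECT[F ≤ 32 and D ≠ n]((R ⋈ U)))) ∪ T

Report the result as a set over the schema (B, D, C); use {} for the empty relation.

{(10, c, x), (20, k, t), (25, u, d), (30, k, a), (31, c, z), (34, d, y), (35, x, x), (6, y, r), (7, x, m)}

R ⋈ U (natural join on D): {(n, p, 11, 19, 17), (n, p, 11, 19, 2), (n, p, 11, 19, 39), (n, w, 37, 33, 17), (n, w, 37, 33, 2), (n, w, 37, 33, 39), (x, m, 25, 7, 18), (x, m, 25, 7, 32), (x, x, 18, 35, 18), (x, x, 18, 35, 32)}
σ[F ≤ 32 and D ≠ n]: keep tuples satisfying F ≤ 32 and D ≠ n → {(x, m, 25, 7, 18), (x, m, 25, 7, 32), (x, x, 18, 35, 18), (x, x, 18, 35, 32)}
π[B, D, C]: project onto (B, D, C) (2 duplicate(s) eliminated) → {(35, x, x), (7, x, m)}
Taking the union: {(10, c, x), (20, k, t), (25, u, d), (30, k, a), (31, c, z), (34, d, y), (35, x, x), (6, y, r), (7, x, m)}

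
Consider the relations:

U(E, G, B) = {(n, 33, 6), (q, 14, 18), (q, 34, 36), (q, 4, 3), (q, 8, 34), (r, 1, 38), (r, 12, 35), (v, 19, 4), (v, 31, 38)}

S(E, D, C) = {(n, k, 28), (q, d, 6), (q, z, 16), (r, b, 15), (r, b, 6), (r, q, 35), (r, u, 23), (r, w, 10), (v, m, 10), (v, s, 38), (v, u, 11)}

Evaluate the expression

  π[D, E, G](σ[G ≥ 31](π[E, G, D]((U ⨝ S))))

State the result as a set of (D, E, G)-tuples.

{(d, q, 34), (k, n, 33), (m, v, 31), (s, v, 31), (u, v, 31), (z, q, 34)}

Natural join on E: {(n, 33, 6, k, 28), (q, 14, 18, d, 6), (q, 14, 18, z, 16), (q, 34, 36, d, 6), (q, 34, 36, z, 16), (q, 4, 3, d, 6), (q, 4, 3, z, 16), (q, 8, 34, d, 6), (q, 8, 34, z, 16), (r, 1, 38, b, 15), (r, 1, 38, b, 6), (r, 1, 38, q, 35), (r, 1, 38, u, 23), (r, 1, 38, w, 10), (r, 12, 35, b, 15), (r, 12, 35, b, 6), (r, 12, 35, q, 35), (r, 12, 35, u, 23), (r, 12, 35, w, 10), (v, 19, 4, m, 10), (v, 19, 4, s, 38), (v, 19, 4, u, 11), (v, 31, 38, m, 10), (v, 31, 38, s, 38), (v, 31, 38, u, 11)}
π_{E, G, D} gives {(n, 33, k), (q, 14, d), (q, 14, z), (q, 34, d), (q, 34, z), (q, 4, d), (q, 4, z), (q, 8, d), (q, 8, z), (r, 1, b), (r, 1, q), (r, 1, u), (r, 1, w), (r, 12, b), (r, 12, q), (r, 12, u), (r, 12, w), (v, 19, m), (v, 19, s), (v, 19, u), (v, 31, m), (v, 31, s), (v, 31, u)} (2 duplicate(s) eliminated).
Selection G ≥ 31: {(n, 33, k), (q, 34, d), (q, 34, z), (v, 31, m), (v, 31, s), (v, 31, u)}
π_{D, E, G} gives {(d, q, 34), (k, n, 33), (m, v, 31), (s, v, 31), (u, v, 31), (z, q, 34)}.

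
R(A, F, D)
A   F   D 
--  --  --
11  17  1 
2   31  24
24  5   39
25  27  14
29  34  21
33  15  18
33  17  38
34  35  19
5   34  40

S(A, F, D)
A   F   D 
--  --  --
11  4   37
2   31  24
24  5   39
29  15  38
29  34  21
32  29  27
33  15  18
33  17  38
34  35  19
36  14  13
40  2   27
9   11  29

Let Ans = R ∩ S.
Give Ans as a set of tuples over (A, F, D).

{(2, 31, 24), (24, 5, 39), (29, 34, 21), (33, 15, 18), (33, 17, 38), (34, 35, 19)}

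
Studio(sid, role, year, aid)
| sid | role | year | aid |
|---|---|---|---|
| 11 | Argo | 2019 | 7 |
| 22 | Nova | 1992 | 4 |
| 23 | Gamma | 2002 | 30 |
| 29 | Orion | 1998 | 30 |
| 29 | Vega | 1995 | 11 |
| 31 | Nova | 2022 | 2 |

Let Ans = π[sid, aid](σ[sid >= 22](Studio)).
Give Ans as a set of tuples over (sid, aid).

Selection sid >= 22: {(22, Nova, 1992, 4), (23, Gamma, 2002, 30), (29, Orion, 1998, 30), (29, Vega, 1995, 11), (31, Nova, 2022, 2)}
π_{sid, aid} gives {(22, 4), (23, 30), (29, 11), (29, 30), (31, 2)}.

{(22, 4), (23, 30), (29, 11), (29, 30), (31, 2)}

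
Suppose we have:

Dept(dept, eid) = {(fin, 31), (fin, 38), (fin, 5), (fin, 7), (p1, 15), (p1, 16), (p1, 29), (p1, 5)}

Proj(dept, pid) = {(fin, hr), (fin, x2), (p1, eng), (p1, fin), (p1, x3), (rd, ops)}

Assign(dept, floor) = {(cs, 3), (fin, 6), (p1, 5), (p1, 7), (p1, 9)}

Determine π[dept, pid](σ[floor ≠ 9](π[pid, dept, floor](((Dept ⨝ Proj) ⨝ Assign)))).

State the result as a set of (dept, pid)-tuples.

{(fin, hr), (fin, x2), (p1, eng), (p1, fin), (p1, x3)}

Joining Dept and Proj on dept yields {(fin, 31, hr), (fin, 31, x2), (fin, 38, hr), (fin, 38, x2), (fin, 5, hr), (fin, 5, x2), (fin, 7, hr), (fin, 7, x2), (p1, 15, eng), (p1, 15, fin), (p1, 15, x3), (p1, 16, eng), (p1, 16, fin), (p1, 16, x3), (p1, 29, eng), (p1, 29, fin), (p1, 29, x3), (p1, 5, eng), (p1, 5, fin), (p1, 5, x3)}.
Joining (Dept ⨝ Proj) and Assign on dept yields {(fin, 31, hr, 6), (fin, 31, x2, 6), (fin, 38, hr, 6), (fin, 38, x2, 6), (fin, 5, hr, 6), (fin, 5, x2, 6), (fin, 7, hr, 6), (fin, 7, x2, 6), (p1, 15, eng, 5), (p1, 15, eng, 7), (p1, 15, eng, 9), (p1, 15, fin, 5), (p1, 15, fin, 7), (p1, 15, fin, 9), (p1, 15, x3, 5), (p1, 15, x3, 7), (p1, 15, x3, 9), (p1, 16, eng, 5), (p1, 16, eng, 7), (p1, 16, eng, 9), (p1, 16, fin, 5), (p1, 16, fin, 7), (p1, 16, fin, 9), (p1, 16, x3, 5), (p1, 16, x3, 7), (p1, 16, x3, 9), (p1, 29, eng, 5), (p1, 29, eng, 7), (p1, 29, eng, 9), (p1, 29, fin, 5), (p1, 29, fin, 7), (p1, 29, fin, 9), (p1, 29, x3, 5), (p1, 29, x3, 7), (p1, 29, x3, 9), (p1, 5, eng, 5), (p1, 5, eng, 7), (p1, 5, eng, 9), (p1, 5, fin, 5), (p1, 5, fin, 7), (p1, 5, fin, 9), (p1, 5, x3, 5), (p1, 5, x3, 7), (p1, 5, x3, 9)}.
Keep only column(s) pid, dept, floor (33 duplicate(s) eliminated): {(eng, p1, 5), (eng, p1, 7), (eng, p1, 9), (fin, p1, 5), (fin, p1, 7), (fin, p1, 9), (hr, fin, 6), (x2, fin, 6), (x3, p1, 5), (x3, p1, 7), (x3, p1, 9)}
Apply σ_{floor ≠ 9}; surviving tuples: {(eng, p1, 5), (eng, p1, 7), (fin, p1, 5), (fin, p1, 7), (hr, fin, 6), (x2, fin, 6), (x3, p1, 5), (x3, p1, 7)}
Keep only column(s) dept, pid (3 duplicate(s) eliminated): {(fin, hr), (fin, x2), (p1, eng), (p1, fin), (p1, x3)}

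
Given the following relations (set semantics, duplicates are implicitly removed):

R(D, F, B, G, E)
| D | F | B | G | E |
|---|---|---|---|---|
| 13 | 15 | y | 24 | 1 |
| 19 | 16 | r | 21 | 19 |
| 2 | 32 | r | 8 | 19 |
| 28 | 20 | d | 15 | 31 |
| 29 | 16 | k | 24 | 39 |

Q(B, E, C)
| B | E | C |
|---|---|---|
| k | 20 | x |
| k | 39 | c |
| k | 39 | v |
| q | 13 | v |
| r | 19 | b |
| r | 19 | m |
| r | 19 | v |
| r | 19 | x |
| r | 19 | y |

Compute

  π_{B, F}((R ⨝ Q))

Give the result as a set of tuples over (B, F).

{(k, 16), (r, 16), (r, 32)}

Joining R and Q on B, E yields {(19, 16, r, 21, 19, b), (19, 16, r, 21, 19, m), (19, 16, r, 21, 19, v), (19, 16, r, 21, 19, x), (19, 16, r, 21, 19, y), (2, 32, r, 8, 19, b), (2, 32, r, 8, 19, m), (2, 32, r, 8, 19, v), (2, 32, r, 8, 19, x), (2, 32, r, 8, 19, y), (29, 16, k, 24, 39, c), (29, 16, k, 24, 39, v)}.
Projecting to B, F (9 duplicate(s) eliminated): {(k, 16), (r, 16), (r, 32)}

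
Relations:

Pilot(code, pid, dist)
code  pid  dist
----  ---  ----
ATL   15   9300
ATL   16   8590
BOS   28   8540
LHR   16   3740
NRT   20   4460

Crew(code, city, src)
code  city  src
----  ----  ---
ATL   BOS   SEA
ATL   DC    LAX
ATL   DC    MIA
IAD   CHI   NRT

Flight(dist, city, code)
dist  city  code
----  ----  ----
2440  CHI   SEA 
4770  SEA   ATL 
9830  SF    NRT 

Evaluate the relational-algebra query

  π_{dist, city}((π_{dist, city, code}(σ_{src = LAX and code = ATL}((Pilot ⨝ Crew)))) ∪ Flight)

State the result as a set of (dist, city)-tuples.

{(2440, CHI), (4770, SEA), (8590, DC), (9300, DC), (9830, SF)}

Pilot ⋈ Crew (natural join on code): {(ATL, 15, 9300, BOS, SEA), (ATL, 15, 9300, DC, LAX), (ATL, 15, 9300, DC, MIA), (ATL, 16, 8590, BOS, SEA), (ATL, 16, 8590, DC, LAX), (ATL, 16, 8590, DC, MIA)}
Filtering on src = LAX and code = ATL leaves {(ATL, 15, 9300, DC, LAX), (ATL, 16, 8590, DC, LAX)}.
Projecting to dist, city, code: {(8590, DC, ATL), (9300, DC, ATL)}
Taking the union: {(2440, CHI, SEA), (4770, SEA, ATL), (8590, DC, ATL), (9300, DC, ATL), (9830, SF, NRT)}
Projecting to dist, city: {(2440, CHI), (4770, SEA), (8590, DC), (9300, DC), (9830, SF)}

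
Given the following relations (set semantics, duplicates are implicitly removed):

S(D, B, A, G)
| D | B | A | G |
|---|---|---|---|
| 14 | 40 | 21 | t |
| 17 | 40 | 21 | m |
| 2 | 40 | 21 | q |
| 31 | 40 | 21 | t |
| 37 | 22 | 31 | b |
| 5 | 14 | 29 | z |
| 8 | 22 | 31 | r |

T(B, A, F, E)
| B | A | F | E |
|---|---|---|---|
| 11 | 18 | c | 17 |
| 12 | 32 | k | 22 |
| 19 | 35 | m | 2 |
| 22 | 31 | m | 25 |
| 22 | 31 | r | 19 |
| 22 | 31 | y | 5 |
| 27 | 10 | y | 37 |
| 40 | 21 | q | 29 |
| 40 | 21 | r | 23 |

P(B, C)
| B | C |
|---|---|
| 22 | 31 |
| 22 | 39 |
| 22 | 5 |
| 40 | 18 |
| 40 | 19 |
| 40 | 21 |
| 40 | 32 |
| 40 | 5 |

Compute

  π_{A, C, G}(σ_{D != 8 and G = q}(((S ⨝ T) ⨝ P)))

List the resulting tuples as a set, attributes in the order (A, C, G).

{(21, 18, q), (21, 19, q), (21, 21, q), (21, 32, q), (21, 5, q)}

S ⋈ T (natural join on B, A): {(14, 40, 21, t, q, 29), (14, 40, 21, t, r, 23), (17, 40, 21, m, q, 29), (17, 40, 21, m, r, 23), (2, 40, 21, q, q, 29), (2, 40, 21, q, r, 23), (31, 40, 21, t, q, 29), (31, 40, 21, t, r, 23), (37, 22, 31, b, m, 25), (37, 22, 31, b, r, 19), (37, 22, 31, b, y, 5), (8, 22, 31, r, m, 25), (8, 22, 31, r, r, 19), (8, 22, 31, r, y, 5)}
(S ⨝ T) ⋈ P (natural join on B): {(14, 40, 21, t, q, 29, 18), (14, 40, 21, t, q, 29, 19), (14, 40, 21, t, q, 29, 21), (14, 40, 21, t, q, 29, 32), (14, 40, 21, t, q, 29, 5), (14, 40, 21, t, r, 23, 18), (14, 40, 21, t, r, 23, 19), (14, 40, 21, t, r, 23, 21), (14, 40, 21, t, r, 23, 32), (14, 40, 21, t, r, 23, 5), (17, 40, 21, m, q, 29, 18), (17, 40, 21, m, q, 29, 19), (17, 40, 21, m, q, 29, 21), (17, 40, 21, m, q, 29, 32), (17, 40, 21, m, q, 29, 5), (17, 40, 21, m, r, 23, 18), (17, 40, 21, m, r, 23, 19), (17, 40, 21, m, r, 23, 21), (17, 40, 21, m, r, 23, 32), (17, 40, 21, m, r, 23, 5), (2, 40, 21, q, q, 29, 18), (2, 40, 21, q, q, 29, 19), (2, 40, 21, q, q, 29, 21), (2, 40, 21, q, q, 29, 32), (2, 40, 21, q, q, 29, 5), (2, 40, 21, q, r, 23, 18), (2, 40, 21, q, r, 23, 19), (2, 40, 21, q, r, 23, 21), (2, 40, 21, q, r, 23, 32), (2, 40, 21, q, r, 23, 5), (31, 40, 21, t, q, 29, 18), (31, 40, 21, t, q, 29, 19), (31, 40, 21, t, q, 29, 21), (31, 40, 21, t, q, 29, 32), (31, 40, 21, t, q, 29, 5), (31, 40, 21, t, r, 23, 18), (31, 40, 21, t, r, 23, 19), (31, 40, 21, t, r, 23, 21), (31, 40, 21, t, r, 23, 32), (31, 40, 21, t, r, 23, 5), (37, 22, 31, b, m, 25, 31), (37, 22, 31, b, m, 25, 39), (37, 22, 31, b, m, 25, 5), (37, 22, 31, b, r, 19, 31), (37, 22, 31, b, r, 19, 39), (37, 22, 31, b, r, 19, 5), (37, 22, 31, b, y, 5, 31), (37, 22, 31, b, y, 5, 39), (37, 22, 31, b, y, 5, 5), (8, 22, 31, r, m, 25, 31), (8, 22, 31, r, m, 25, 39), (8, 22, 31, r, m, 25, 5), (8, 22, 31, r, r, 19, 31), (8, 22, 31, r, r, 19, 39), (8, 22, 31, r, r, 19, 5), (8, 22, 31, r, y, 5, 31), (8, 22, 31, r, y, 5, 39), (8, 22, 31, r, y, 5, 5)}
σ[D != 8 and G = q]: keep tuples satisfying D != 8 and G = q → {(2, 40, 21, q, q, 29, 18), (2, 40, 21, q, q, 29, 19), (2, 40, 21, q, q, 29, 21), (2, 40, 21, q, q, 29, 32), (2, 40, 21, q, q, 29, 5), (2, 40, 21, q, r, 23, 18), (2, 40, 21, q, r, 23, 19), (2, 40, 21, q, r, 23, 21), (2, 40, 21, q, r, 23, 32), (2, 40, 21, q, r, 23, 5)}
π_{A, C, G} gives {(21, 18, q), (21, 19, q), (21, 21, q), (21, 32, q), (21, 5, q)} (5 duplicate(s) eliminated).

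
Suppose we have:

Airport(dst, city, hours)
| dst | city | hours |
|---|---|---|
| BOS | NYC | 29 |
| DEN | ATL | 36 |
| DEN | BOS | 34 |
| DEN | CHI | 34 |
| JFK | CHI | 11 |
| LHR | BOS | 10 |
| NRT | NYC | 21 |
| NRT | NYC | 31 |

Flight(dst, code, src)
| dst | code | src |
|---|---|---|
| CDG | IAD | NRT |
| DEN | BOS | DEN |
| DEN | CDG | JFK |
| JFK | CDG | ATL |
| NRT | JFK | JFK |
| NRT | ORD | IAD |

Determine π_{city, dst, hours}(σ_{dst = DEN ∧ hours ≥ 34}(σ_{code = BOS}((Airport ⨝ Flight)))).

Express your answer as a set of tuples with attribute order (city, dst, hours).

{(ATL, DEN, 36), (BOS, DEN, 34), (CHI, DEN, 34)}

Airport ⋈ Flight (natural join on dst): {(DEN, ATL, 36, BOS, DEN), (DEN, ATL, 36, CDG, JFK), (DEN, BOS, 34, BOS, DEN), (DEN, BOS, 34, CDG, JFK), (DEN, CHI, 34, BOS, DEN), (DEN, CHI, 34, CDG, JFK), (JFK, CHI, 11, CDG, ATL), (NRT, NYC, 21, JFK, JFK), (NRT, NYC, 21, ORD, IAD), (NRT, NYC, 31, JFK, JFK), (NRT, NYC, 31, ORD, IAD)}
Filtering on code = BOS leaves {(DEN, ATL, 36, BOS, DEN), (DEN, BOS, 34, BOS, DEN), (DEN, CHI, 34, BOS, DEN)}.
Filtering on dst = DEN ∧ hours ≥ 34 leaves {(DEN, ATL, 36, BOS, DEN), (DEN, BOS, 34, BOS, DEN), (DEN, CHI, 34, BOS, DEN)}.
Keep only column(s) city, dst, hours: {(ATL, DEN, 36), (BOS, DEN, 34), (CHI, DEN, 34)}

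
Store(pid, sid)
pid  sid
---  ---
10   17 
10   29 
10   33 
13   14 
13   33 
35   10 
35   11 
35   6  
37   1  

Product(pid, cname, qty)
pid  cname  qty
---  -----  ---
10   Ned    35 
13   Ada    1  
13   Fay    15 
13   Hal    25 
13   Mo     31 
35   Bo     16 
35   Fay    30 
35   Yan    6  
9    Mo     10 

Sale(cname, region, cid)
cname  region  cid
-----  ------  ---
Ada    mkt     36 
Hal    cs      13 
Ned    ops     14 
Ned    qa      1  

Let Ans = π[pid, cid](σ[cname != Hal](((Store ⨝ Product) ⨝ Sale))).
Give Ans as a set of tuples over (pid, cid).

{(10, 1), (10, 14), (13, 36)}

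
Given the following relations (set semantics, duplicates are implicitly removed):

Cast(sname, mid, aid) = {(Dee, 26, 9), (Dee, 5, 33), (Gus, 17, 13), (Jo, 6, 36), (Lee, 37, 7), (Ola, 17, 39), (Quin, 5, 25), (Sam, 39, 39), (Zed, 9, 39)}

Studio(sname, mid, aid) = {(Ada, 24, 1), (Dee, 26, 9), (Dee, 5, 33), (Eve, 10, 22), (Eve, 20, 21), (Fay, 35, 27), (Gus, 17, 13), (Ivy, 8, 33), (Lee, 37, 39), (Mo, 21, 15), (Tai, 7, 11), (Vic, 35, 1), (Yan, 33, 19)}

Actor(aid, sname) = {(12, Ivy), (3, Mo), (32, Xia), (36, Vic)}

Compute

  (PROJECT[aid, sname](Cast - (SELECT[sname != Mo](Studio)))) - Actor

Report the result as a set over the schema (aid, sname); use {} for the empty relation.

Apply σ_{sname != Mo}; surviving tuples: {(Ada, 24, 1), (Dee, 26, 9), (Dee, 5, 33), (Eve, 10, 22), (Eve, 20, 21), (Fay, 35, 27), (Gus, 17, 13), (Ivy, 8, 33), (Lee, 37, 39), (Tai, 7, 11), (Vic, 35, 1), (Yan, 33, 19)}
Taking the difference: {(Jo, 6, 36), (Lee, 37, 7), (Ola, 17, 39), (Quin, 5, 25), (Sam, 39, 39), (Zed, 9, 39)}
Keep only column(s) aid, sname: {(25, Quin), (36, Jo), (39, Ola), (39, Sam), (39, Zed), (7, Lee)}
Taking the difference: {(25, Quin), (36, Jo), (39, Ola), (39, Sam), (39, Zed), (7, Lee)}

{(25, Quin), (36, Jo), (39, Ola), (39, Sam), (39, Zed), (7, Lee)}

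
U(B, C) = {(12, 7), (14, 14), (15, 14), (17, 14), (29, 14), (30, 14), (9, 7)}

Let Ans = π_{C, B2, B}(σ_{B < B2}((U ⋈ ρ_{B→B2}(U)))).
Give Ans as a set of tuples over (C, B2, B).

ρ[B→B2]: schema becomes (B2, C); tuples unchanged.
U ⋈ ρ_{B→B2}(U) (natural join on C): {(12, 7, 12), (12, 7, 9), (14, 14, 14), (14, 14, 15), (14, 14, 17), (14, 14, 29), (14, 14, 30), (15, 14, 14), (15, 14, 15), (15, 14, 17), (15, 14, 29), (15, 14, 30), (17, 14, 14), (17, 14, 15), (17, 14, 17), (17, 14, 29), (17, 14, 30), (29, 14, 14), (29, 14, 15), (29, 14, 17), (29, 14, 29), (29, 14, 30), (30, 14, 14), (30, 14, 15), (30, 14, 17), (30, 14, 29), (30, 14, 30), (9, 7, 12), (9, 7, 9)}
Filtering on B < B2 leaves {(14, 14, 15), (14, 14, 17), (14, 14, 29), (14, 14, 30), (15, 14, 17), (15, 14, 29), (15, 14, 30), (17, 14, 29), (17, 14, 30), (29, 14, 30), (9, 7, 12)}.
π[C, B2, B]: project onto (C, B2, B) → {(14, 15, 14), (14, 17, 14), (14, 17, 15), (14, 29, 14), (14, 29, 15), (14, 29, 17), (14, 30, 14), (14, 30, 15), (14, 30, 17), (14, 30, 29), (7, 12, 9)}

{(14, 15, 14), (14, 17, 14), (14, 17, 15), (14, 29, 14), (14, 29, 15), (14, 29, 17), (14, 30, 14), (14, 30, 15), (14, 30, 17), (14, 30, 29), (7, 12, 9)}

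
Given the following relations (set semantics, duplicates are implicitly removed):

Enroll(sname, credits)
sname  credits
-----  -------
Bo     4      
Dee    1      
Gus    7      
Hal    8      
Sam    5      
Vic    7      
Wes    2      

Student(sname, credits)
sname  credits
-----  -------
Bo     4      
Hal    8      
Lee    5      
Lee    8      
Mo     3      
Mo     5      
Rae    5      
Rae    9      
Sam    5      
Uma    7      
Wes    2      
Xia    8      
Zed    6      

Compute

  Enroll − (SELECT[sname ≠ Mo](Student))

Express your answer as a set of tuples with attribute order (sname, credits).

{(Dee, 1), (Gus, 7), (Vic, 7)}

Apply σ_{sname ≠ Mo}; surviving tuples: {(Bo, 4), (Hal, 8), (Lee, 5), (Lee, 8), (Rae, 5), (Rae, 9), (Sam, 5), (Uma, 7), (Wes, 2), (Xia, 8), (Zed, 6)}
Taking the difference: {(Dee, 1), (Gus, 7), (Vic, 7)}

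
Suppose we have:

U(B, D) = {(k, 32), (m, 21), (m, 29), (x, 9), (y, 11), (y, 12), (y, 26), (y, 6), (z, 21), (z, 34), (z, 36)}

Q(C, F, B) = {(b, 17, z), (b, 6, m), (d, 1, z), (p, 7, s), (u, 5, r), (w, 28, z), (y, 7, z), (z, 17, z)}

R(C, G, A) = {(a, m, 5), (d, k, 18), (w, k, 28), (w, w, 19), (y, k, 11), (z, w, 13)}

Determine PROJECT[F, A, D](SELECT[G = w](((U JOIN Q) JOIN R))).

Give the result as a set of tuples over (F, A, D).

U ⋈ Q (natural join on B): {(m, 21, b, 6), (m, 29, b, 6), (z, 21, b, 17), (z, 21, d, 1), (z, 21, w, 28), (z, 21, y, 7), (z, 21, z, 17), (z, 34, b, 17), (z, 34, d, 1), (z, 34, w, 28), (z, 34, y, 7), (z, 34, z, 17), (z, 36, b, 17), (z, 36, d, 1), (z, 36, w, 28), (z, 36, y, 7), (z, 36, z, 17)}
(U JOIN Q) ⋈ R (natural join on C): {(z, 21, d, 1, k, 18), (z, 21, w, 28, k, 28), (z, 21, w, 28, w, 19), (z, 21, y, 7, k, 11), (z, 21, z, 17, w, 13), (z, 34, d, 1, k, 18), (z, 34, w, 28, k, 28), (z, 34, w, 28, w, 19), (z, 34, y, 7, k, 11), (z, 34, z, 17, w, 13), (z, 36, d, 1, k, 18), (z, 36, w, 28, k, 28), (z, 36, w, 28, w, 19), (z, 36, y, 7, k, 11), (z, 36, z, 17, w, 13)}
σ[G = w]: keep tuples satisfying G = w → {(z, 21, w, 28, w, 19), (z, 21, z, 17, w, 13), (z, 34, w, 28, w, 19), (z, 34, z, 17, w, 13), (z, 36, w, 28, w, 19), (z, 36, z, 17, w, 13)}
π[F, A, D]: project onto (F, A, D) → {(17, 13, 21), (17, 13, 34), (17, 13, 36), (28, 19, 21), (28, 19, 34), (28, 19, 36)}

{(17, 13, 21), (17, 13, 34), (17, 13, 36), (28, 19, 21), (28, 19, 34), (28, 19, 36)}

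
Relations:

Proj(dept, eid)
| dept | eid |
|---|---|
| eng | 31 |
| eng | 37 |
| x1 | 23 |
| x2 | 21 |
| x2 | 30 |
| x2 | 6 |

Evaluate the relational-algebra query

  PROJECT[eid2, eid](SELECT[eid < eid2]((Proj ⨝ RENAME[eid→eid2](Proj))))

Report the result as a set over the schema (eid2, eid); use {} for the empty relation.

ρ[eid→eid2]: schema becomes (dept, eid2); tuples unchanged.
Proj ⋈ RENAME[eid→eid2](Proj) (natural join on dept): {(eng, 31, 31), (eng, 31, 37), (eng, 37, 31), (eng, 37, 37), (x1, 23, 23), (x2, 21, 21), (x2, 21, 30), (x2, 21, 6), (x2, 30, 21), (x2, 30, 30), (x2, 30, 6), (x2, 6, 21), (x2, 6, 30), (x2, 6, 6)}
Selection eid < eid2: {(eng, 31, 37), (x2, 21, 30), (x2, 6, 21), (x2, 6, 30)}
π[eid2, eid]: project onto (eid2, eid) → {(21, 6), (30, 21), (30, 6), (37, 31)}

{(21, 6), (30, 21), (30, 6), (37, 31)}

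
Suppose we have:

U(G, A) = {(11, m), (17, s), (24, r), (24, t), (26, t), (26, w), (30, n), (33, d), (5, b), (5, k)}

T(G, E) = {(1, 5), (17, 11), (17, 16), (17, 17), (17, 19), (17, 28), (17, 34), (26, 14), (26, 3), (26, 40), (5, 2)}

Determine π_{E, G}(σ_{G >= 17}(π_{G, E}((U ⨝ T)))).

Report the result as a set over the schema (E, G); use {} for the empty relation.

{(11, 17), (14, 26), (16, 17), (17, 17), (19, 17), (28, 17), (3, 26), (34, 17), (40, 26)}

Joining U and T on G yields {(17, s, 11), (17, s, 16), (17, s, 17), (17, s, 19), (17, s, 28), (17, s, 34), (26, t, 14), (26, t, 3), (26, t, 40), (26, w, 14), (26, w, 3), (26, w, 40), (5, b, 2), (5, k, 2)}.
π_{G, E} gives {(17, 11), (17, 16), (17, 17), (17, 19), (17, 28), (17, 34), (26, 14), (26, 3), (26, 40), (5, 2)} (4 duplicate(s) eliminated).
σ[G >= 17]: keep tuples satisfying G >= 17 → {(17, 11), (17, 16), (17, 17), (17, 19), (17, 28), (17, 34), (26, 14), (26, 3), (26, 40)}
π_{E, G} gives {(11, 17), (14, 26), (16, 17), (17, 17), (19, 17), (28, 17), (3, 26), (34, 17), (40, 26)}.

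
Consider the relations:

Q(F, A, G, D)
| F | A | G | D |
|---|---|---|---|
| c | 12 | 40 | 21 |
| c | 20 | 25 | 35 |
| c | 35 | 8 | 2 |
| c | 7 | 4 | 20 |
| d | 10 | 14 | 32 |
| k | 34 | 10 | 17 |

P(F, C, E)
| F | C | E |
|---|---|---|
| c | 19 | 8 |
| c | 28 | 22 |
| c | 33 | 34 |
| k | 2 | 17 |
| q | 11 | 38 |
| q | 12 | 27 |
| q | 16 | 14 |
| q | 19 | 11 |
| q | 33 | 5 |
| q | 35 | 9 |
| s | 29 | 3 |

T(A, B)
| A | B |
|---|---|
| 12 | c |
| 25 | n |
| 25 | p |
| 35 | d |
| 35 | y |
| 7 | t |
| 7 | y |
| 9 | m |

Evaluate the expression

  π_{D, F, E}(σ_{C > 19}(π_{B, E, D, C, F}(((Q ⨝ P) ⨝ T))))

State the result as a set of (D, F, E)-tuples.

Natural join on F: {(c, 12, 40, 21, 19, 8), (c, 12, 40, 21, 28, 22), (c, 12, 40, 21, 33, 34), (c, 20, 25, 35, 19, 8), (c, 20, 25, 35, 28, 22), (c, 20, 25, 35, 33, 34), (c, 35, 8, 2, 19, 8), (c, 35, 8, 2, 28, 22), (c, 35, 8, 2, 33, 34), (c, 7, 4, 20, 19, 8), (c, 7, 4, 20, 28, 22), (c, 7, 4, 20, 33, 34), (k, 34, 10, 17, 2, 17)}
Natural join on A: {(c, 12, 40, 21, 19, 8, c), (c, 12, 40, 21, 28, 22, c), (c, 12, 40, 21, 33, 34, c), (c, 35, 8, 2, 19, 8, d), (c, 35, 8, 2, 19, 8, y), (c, 35, 8, 2, 28, 22, d), (c, 35, 8, 2, 28, 22, y), (c, 35, 8, 2, 33, 34, d), (c, 35, 8, 2, 33, 34, y), (c, 7, 4, 20, 19, 8, t), (c, 7, 4, 20, 19, 8, y), (c, 7, 4, 20, 28, 22, t), (c, 7, 4, 20, 28, 22, y), (c, 7, 4, 20, 33, 34, t), (c, 7, 4, 20, 33, 34, y)}
π_{B, E, D, C, F} gives {(c, 22, 21, 28, c), (c, 34, 21, 33, c), (c, 8, 21, 19, c), (d, 22, 2, 28, c), (d, 34, 2, 33, c), (d, 8, 2, 19, c), (t, 22, 20, 28, c), (t, 34, 20, 33, c), (t, 8, 20, 19, c), (y, 22, 2, 28, c), (y, 22, 20, 28, c), (y, 34, 2, 33, c), (y, 34, 20, 33, c), (y, 8, 2, 19, c), (y, 8, 20, 19, c)}.
Filtering on C > 19 leaves {(c, 22, 21, 28, c), (c, 34, 21, 33, c), (d, 22, 2, 28, c), (d, 34, 2, 33, c), (t, 22, 20, 28, c), (t, 34, 20, 33, c), (y, 22, 2, 28, c), (y, 22, 20, 28, c), (y, 34, 2, 33, c), (y, 34, 20, 33, c)}.
π_{D, F, E} gives {(2, c, 22), (2, c, 34), (20, c, 22), (20, c, 34), (21, c, 22), (21, c, 34)} (4 duplicate(s) eliminated).

{(2, c, 22), (2, c, 34), (20, c, 22), (20, c, 34), (21, c, 22), (21, c, 34)}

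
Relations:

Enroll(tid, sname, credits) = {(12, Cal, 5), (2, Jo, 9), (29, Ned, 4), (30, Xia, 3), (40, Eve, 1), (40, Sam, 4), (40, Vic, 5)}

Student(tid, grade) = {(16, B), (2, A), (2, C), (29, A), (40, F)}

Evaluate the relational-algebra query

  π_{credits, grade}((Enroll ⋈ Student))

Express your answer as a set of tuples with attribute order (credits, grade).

Enroll ⋈ Student (natural join on tid): {(2, Jo, 9, A), (2, Jo, 9, C), (29, Ned, 4, A), (40, Eve, 1, F), (40, Sam, 4, F), (40, Vic, 5, F)}
Projecting to credits, grade: {(1, F), (4, A), (4, F), (5, F), (9, A), (9, C)}

{(1, F), (4, A), (4, F), (5, F), (9, A), (9, C)}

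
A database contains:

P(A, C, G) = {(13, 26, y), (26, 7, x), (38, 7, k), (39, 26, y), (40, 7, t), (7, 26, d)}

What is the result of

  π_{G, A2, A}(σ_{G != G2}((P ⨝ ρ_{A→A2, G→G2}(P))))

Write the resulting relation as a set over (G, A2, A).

ρ[A→A2, G→G2]: schema becomes (A2, C, G2); tuples unchanged.
P ⋈ ρ_{A→A2, G→G2}(P) (natural join on C): {(13, 26, y, 13, y), (13, 26, y, 39, y), (13, 26, y, 7, d), (26, 7, x, 26, x), (26, 7, x, 38, k), (26, 7, x, 40, t), (38, 7, k, 26, x), (38, 7, k, 38, k), (38, 7, k, 40, t), (39, 26, y, 13, y), (39, 26, y, 39, y), (39, 26, y, 7, d), (40, 7, t, 26, x), (40, 7, t, 38, k), (40, 7, t, 40, t), (7, 26, d, 13, y), (7, 26, d, 39, y), (7, 26, d, 7, d)}
Apply σ_{G != G2}; surviving tuples: {(13, 26, y, 7, d), (26, 7, x, 38, k), (26, 7, x, 40, t), (38, 7, k, 26, x), (38, 7, k, 40, t), (39, 26, y, 7, d), (40, 7, t, 26, x), (40, 7, t, 38, k), (7, 26, d, 13, y), (7, 26, d, 39, y)}
Projecting to G, A2, A: {(d, 13, 7), (d, 39, 7), (k, 26, 38), (k, 40, 38), (t, 26, 40), (t, 38, 40), (x, 38, 26), (x, 40, 26), (y, 7, 13), (y, 7, 39)}

{(d, 13, 7), (d, 39, 7), (k, 26, 38), (k, 40, 38), (t, 26, 40), (t, 38, 40), (x, 38, 26), (x, 40, 26), (y, 7, 13), (y, 7, 39)}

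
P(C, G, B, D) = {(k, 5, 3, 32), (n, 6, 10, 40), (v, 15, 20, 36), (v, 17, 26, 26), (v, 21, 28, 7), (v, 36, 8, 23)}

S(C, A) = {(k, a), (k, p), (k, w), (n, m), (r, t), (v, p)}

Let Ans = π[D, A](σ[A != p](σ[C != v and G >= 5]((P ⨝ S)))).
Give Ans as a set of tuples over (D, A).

{(32, a), (32, w), (40, m)}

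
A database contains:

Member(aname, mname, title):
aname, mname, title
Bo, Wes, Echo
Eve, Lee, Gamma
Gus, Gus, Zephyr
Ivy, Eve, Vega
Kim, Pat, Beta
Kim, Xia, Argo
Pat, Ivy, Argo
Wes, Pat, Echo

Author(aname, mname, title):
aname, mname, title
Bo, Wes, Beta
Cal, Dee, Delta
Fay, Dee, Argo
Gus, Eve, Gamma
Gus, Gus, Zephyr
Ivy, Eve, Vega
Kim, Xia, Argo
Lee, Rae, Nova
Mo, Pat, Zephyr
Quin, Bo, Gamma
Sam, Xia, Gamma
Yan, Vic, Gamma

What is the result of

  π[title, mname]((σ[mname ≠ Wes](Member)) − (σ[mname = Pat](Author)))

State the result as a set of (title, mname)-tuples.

{(Argo, Ivy), (Argo, Xia), (Beta, Pat), (Echo, Pat), (Gamma, Lee), (Vega, Eve), (Zephyr, Gus)}

Filtering on mname ≠ Wes leaves {(Eve, Lee, Gamma), (Gus, Gus, Zephyr), (Ivy, Eve, Vega), (Kim, Pat, Beta), (Kim, Xia, Argo), (Pat, Ivy, Argo), (Wes, Pat, Echo)}.
Filtering on mname = Pat leaves {(Mo, Pat, Zephyr)}.
Set difference of the two operands is {(Eve, Lee, Gamma), (Gus, Gus, Zephyr), (Ivy, Eve, Vega), (Kim, Pat, Beta), (Kim, Xia, Argo), (Pat, Ivy, Argo), (Wes, Pat, Echo)}.
π[title, mname]: project onto (title, mname) → {(Argo, Ivy), (Argo, Xia), (Beta, Pat), (Echo, Pat), (Gamma, Lee), (Vega, Eve), (Zephyr, Gus)}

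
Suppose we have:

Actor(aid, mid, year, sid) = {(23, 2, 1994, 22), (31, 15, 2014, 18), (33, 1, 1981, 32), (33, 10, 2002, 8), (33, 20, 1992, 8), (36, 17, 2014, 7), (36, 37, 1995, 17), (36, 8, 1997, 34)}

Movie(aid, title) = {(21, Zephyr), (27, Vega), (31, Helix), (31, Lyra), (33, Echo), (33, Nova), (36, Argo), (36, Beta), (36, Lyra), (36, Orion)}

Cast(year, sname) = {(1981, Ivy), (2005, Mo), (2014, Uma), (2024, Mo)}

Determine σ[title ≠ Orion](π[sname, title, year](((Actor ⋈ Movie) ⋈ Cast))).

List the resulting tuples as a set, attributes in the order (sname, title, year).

Natural join on aid: {(31, 15, 2014, 18, Helix), (31, 15, 2014, 18, Lyra), (33, 1, 1981, 32, Echo), (33, 1, 1981, 32, Nova), (33, 10, 2002, 8, Echo), (33, 10, 2002, 8, Nova), (33, 20, 1992, 8, Echo), (33, 20, 1992, 8, Nova), (36, 17, 2014, 7, Argo), (36, 17, 2014, 7, Beta), (36, 17, 2014, 7, Lyra), (36, 17, 2014, 7, Orion), (36, 37, 1995, 17, Argo), (36, 37, 1995, 17, Beta), (36, 37, 1995, 17, Lyra), (36, 37, 1995, 17, Orion), (36, 8, 1997, 34, Argo), (36, 8, 1997, 34, Beta), (36, 8, 1997, 34, Lyra), (36, 8, 1997, 34, Orion)}
Natural join on year: {(31, 15, 2014, 18, Helix, Uma), (31, 15, 2014, 18, Lyra, Uma), (33, 1, 1981, 32, Echo, Ivy), (33, 1, 1981, 32, Nova, Ivy), (36, 17, 2014, 7, Argo, Uma), (36, 17, 2014, 7, Beta, Uma), (36, 17, 2014, 7, Lyra, Uma), (36, 17, 2014, 7, Orion, Uma)}
Keep only column(s) sname, title, year (1 duplicate(s) eliminated): {(Ivy, Echo, 1981), (Ivy, Nova, 1981), (Uma, Argo, 2014), (Uma, Beta, 2014), (Uma, Helix, 2014), (Uma, Lyra, 2014), (Uma, Orion, 2014)}
Apply σ_{title ≠ Orion}; surviving tuples: {(Ivy, Echo, 1981), (Ivy, Nova, 1981), (Uma, Argo, 2014), (Uma, Beta, 2014), (Uma, Helix, 2014), (Uma, Lyra, 2014)}

{(Ivy, Echo, 1981), (Ivy, Nova, 1981), (Uma, Argo, 2014), (Uma, Beta, 2014), (Uma, Helix, 2014), (Uma, Lyra, 2014)}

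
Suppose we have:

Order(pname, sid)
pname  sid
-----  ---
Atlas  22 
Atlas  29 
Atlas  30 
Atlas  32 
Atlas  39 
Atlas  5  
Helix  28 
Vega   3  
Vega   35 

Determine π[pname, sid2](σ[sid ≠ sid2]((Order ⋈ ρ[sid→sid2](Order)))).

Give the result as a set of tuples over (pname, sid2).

{(Atlas, 22), (Atlas, 29), (Atlas, 30), (Atlas, 32), (Atlas, 39), (Atlas, 5), (Vega, 3), (Vega, 35)}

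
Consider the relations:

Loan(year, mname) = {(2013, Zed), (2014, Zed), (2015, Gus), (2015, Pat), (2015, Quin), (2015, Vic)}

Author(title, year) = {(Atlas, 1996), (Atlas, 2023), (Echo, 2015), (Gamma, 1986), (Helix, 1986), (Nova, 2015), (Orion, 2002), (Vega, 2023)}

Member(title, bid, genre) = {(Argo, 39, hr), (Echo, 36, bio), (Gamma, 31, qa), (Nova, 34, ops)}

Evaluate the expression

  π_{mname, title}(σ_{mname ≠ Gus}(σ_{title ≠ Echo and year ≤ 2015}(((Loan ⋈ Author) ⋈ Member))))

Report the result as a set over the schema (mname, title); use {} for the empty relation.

{(Pat, Nova), (Quin, Nova), (Vic, Nova)}

Loan ⋈ Author (natural join on year): {(2015, Gus, Echo), (2015, Gus, Nova), (2015, Pat, Echo), (2015, Pat, Nova), (2015, Quin, Echo), (2015, Quin, Nova), (2015, Vic, Echo), (2015, Vic, Nova)}
(Loan ⋈ Author) ⋈ Member (natural join on title): {(2015, Gus, Echo, 36, bio), (2015, Gus, Nova, 34, ops), (2015, Pat, Echo, 36, bio), (2015, Pat, Nova, 34, ops), (2015, Quin, Echo, 36, bio), (2015, Quin, Nova, 34, ops), (2015, Vic, Echo, 36, bio), (2015, Vic, Nova, 34, ops)}
Selection title ≠ Echo and year ≤ 2015: {(2015, Gus, Nova, 34, ops), (2015, Pat, Nova, 34, ops), (2015, Quin, Nova, 34, ops), (2015, Vic, Nova, 34, ops)}
Selection mname ≠ Gus: {(2015, Pat, Nova, 34, ops), (2015, Quin, Nova, 34, ops), (2015, Vic, Nova, 34, ops)}
Keep only column(s) mname, title: {(Pat, Nova), (Quin, Nova), (Vic, Nova)}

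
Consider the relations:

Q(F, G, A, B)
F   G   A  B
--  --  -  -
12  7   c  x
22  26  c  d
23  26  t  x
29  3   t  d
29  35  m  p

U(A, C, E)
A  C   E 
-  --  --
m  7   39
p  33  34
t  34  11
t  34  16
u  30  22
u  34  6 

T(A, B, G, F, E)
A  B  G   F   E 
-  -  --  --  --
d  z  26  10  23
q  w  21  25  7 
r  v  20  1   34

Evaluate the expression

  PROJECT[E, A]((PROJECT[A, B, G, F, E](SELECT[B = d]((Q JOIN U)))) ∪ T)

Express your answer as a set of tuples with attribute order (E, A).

Natural join on A: {(23, 26, t, x, 34, 11), (23, 26, t, x, 34, 16), (29, 3, t, d, 34, 11), (29, 3, t, d, 34, 16), (29, 35, m, p, 7, 39)}
σ[B = d]: keep tuples satisfying B = d → {(29, 3, t, d, 34, 11), (29, 3, t, d, 34, 16)}
Keep only column(s) A, B, G, F, E: {(t, d, 3, 29, 11), (t, d, 3, 29, 16)}
Set union of the two operands is {(d, z, 26, 10, 23), (q, w, 21, 25, 7), (r, v, 20, 1, 34), (t, d, 3, 29, 11), (t, d, 3, 29, 16)}.
Keep only column(s) E, A: {(11, t), (16, t), (23, d), (34, r), (7, q)}

{(11, t), (16, t), (23, d), (34, r), (7, q)}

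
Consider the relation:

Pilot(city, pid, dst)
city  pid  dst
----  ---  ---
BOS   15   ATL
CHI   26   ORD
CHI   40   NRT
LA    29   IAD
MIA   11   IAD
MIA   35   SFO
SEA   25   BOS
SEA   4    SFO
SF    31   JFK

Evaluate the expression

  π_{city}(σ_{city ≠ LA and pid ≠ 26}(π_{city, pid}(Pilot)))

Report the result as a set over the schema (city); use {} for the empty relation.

Keep only column(s) city, pid: {(BOS, 15), (CHI, 26), (CHI, 40), (LA, 29), (MIA, 11), (MIA, 35), (SEA, 25), (SEA, 4), (SF, 31)}
σ[city ≠ LA and pid ≠ 26]: keep tuples satisfying city ≠ LA and pid ≠ 26 → {(BOS, 15), (CHI, 40), (MIA, 11), (MIA, 35), (SEA, 25), (SEA, 4), (SF, 31)}
Keep only column(s) city (2 duplicate(s) eliminated): {BOS, CHI, MIA, SEA, SF}

{BOS, CHI, MIA, SEA, SF}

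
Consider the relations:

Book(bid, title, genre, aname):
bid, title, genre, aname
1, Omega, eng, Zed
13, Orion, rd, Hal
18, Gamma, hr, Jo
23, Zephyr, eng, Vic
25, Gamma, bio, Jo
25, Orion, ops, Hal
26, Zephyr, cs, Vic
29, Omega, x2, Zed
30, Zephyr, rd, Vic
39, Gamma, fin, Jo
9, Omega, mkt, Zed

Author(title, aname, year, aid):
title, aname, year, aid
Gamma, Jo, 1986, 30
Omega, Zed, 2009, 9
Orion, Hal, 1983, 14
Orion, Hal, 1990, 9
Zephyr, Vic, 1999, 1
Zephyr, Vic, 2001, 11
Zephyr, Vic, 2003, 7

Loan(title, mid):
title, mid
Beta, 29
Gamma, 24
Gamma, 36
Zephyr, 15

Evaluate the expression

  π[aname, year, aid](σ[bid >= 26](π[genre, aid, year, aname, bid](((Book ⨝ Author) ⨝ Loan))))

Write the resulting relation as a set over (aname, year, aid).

Book ⋈ Author (natural join on title, aname): {(1, Omega, eng, Zed, 2009, 9), (13, Orion, rd, Hal, 1983, 14), (13, Orion, rd, Hal, 1990, 9), (18, Gamma, hr, Jo, 1986, 30), (23, Zephyr, eng, Vic, 1999, 1), (23, Zephyr, eng, Vic, 2001, 11), (23, Zephyr, eng, Vic, 2003, 7), (25, Gamma, bio, Jo, 1986, 30), (25, Orion, ops, Hal, 1983, 14), (25, Orion, ops, Hal, 1990, 9), (26, Zephyr, cs, Vic, 1999, 1), (26, Zephyr, cs, Vic, 2001, 11), (26, Zephyr, cs, Vic, 2003, 7), (29, Omega, x2, Zed, 2009, 9), (30, Zephyr, rd, Vic, 1999, 1), (30, Zephyr, rd, Vic, 2001, 11), (30, Zephyr, rd, Vic, 2003, 7), (39, Gamma, fin, Jo, 1986, 30), (9, Omega, mkt, Zed, 2009, 9)}
(Book ⨝ Author) ⋈ Loan (natural join on title): {(18, Gamma, hr, Jo, 1986, 30, 24), (18, Gamma, hr, Jo, 1986, 30, 36), (23, Zephyr, eng, Vic, 1999, 1, 15), (23, Zephyr, eng, Vic, 2001, 11, 15), (23, Zephyr, eng, Vic, 2003, 7, 15), (25, Gamma, bio, Jo, 1986, 30, 24), (25, Gamma, bio, Jo, 1986, 30, 36), (26, Zephyr, cs, Vic, 1999, 1, 15), (26, Zephyr, cs, Vic, 2001, 11, 15), (26, Zephyr, cs, Vic, 2003, 7, 15), (30, Zephyr, rd, Vic, 1999, 1, 15), (30, Zephyr, rd, Vic, 2001, 11, 15), (30, Zephyr, rd, Vic, 2003, 7, 15), (39, Gamma, fin, Jo, 1986, 30, 24), (39, Gamma, fin, Jo, 1986, 30, 36)}
Keep only column(s) genre, aid, year, aname, bid (3 duplicate(s) eliminated): {(bio, 30, 1986, Jo, 25), (cs, 1, 1999, Vic, 26), (cs, 11, 2001, Vic, 26), (cs, 7, 2003, Vic, 26), (eng, 1, 1999, Vic, 23), (eng, 11, 2001, Vic, 23), (eng, 7, 2003, Vic, 23), (fin, 30, 1986, Jo, 39), (hr, 30, 1986, Jo, 18), (rd, 1, 1999, Vic, 30), (rd, 11, 2001, Vic, 30), (rd, 7, 2003, Vic, 30)}
Selection bid >= 26: {(cs, 1, 1999, Vic, 26), (cs, 11, 2001, Vic, 26), (cs, 7, 2003, Vic, 26), (fin, 30, 1986, Jo, 39), (rd, 1, 1999, Vic, 30), (rd, 11, 2001, Vic, 30), (rd, 7, 2003, Vic, 30)}
Keep only column(s) aname, year, aid (3 duplicate(s) eliminated): {(Jo, 1986, 30), (Vic, 1999, 1), (Vic, 2001, 11), (Vic, 2003, 7)}

{(Jo, 1986, 30), (Vic, 1999, 1), (Vic, 2001, 11), (Vic, 2003, 7)}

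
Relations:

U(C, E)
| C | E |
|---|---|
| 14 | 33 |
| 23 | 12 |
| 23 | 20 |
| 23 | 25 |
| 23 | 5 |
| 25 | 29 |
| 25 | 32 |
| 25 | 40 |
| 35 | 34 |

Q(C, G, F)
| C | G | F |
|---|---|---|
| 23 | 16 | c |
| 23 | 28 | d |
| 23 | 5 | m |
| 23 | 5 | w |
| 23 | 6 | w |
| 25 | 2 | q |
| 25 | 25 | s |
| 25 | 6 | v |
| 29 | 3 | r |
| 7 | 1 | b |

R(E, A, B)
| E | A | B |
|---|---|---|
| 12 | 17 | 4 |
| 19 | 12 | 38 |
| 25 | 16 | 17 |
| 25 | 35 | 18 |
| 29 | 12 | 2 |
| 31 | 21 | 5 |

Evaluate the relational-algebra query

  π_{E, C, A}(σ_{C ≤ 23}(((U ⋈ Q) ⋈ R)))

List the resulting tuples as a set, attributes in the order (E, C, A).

{(12, 23, 17), (25, 23, 16), (25, 23, 35)}

Natural join on C: {(23, 12, 16, c), (23, 12, 28, d), (23, 12, 5, m), (23, 12, 5, w), (23, 12, 6, w), (23, 20, 16, c), (23, 20, 28, d), (23, 20, 5, m), (23, 20, 5, w), (23, 20, 6, w), (23, 25, 16, c), (23, 25, 28, d), (23, 25, 5, m), (23, 25, 5, w), (23, 25, 6, w), (23, 5, 16, c), (23, 5, 28, d), (23, 5, 5, m), (23, 5, 5, w), (23, 5, 6, w), (25, 29, 2, q), (25, 29, 25, s), (25, 29, 6, v), (25, 32, 2, q), (25, 32, 25, s), (25, 32, 6, v), (25, 40, 2, q), (25, 40, 25, s), (25, 40, 6, v)}
Natural join on E: {(23, 12, 16, c, 17, 4), (23, 12, 28, d, 17, 4), (23, 12, 5, m, 17, 4), (23, 12, 5, w, 17, 4), (23, 12, 6, w, 17, 4), (23, 25, 16, c, 16, 17), (23, 25, 16, c, 35, 18), (23, 25, 28, d, 16, 17), (23, 25, 28, d, 35, 18), (23, 25, 5, m, 16, 17), (23, 25, 5, m, 35, 18), (23, 25, 5, w, 16, 17), (23, 25, 5, w, 35, 18), (23, 25, 6, w, 16, 17), (23, 25, 6, w, 35, 18), (25, 29, 2, q, 12, 2), (25, 29, 25, s, 12, 2), (25, 29, 6, v, 12, 2)}
σ[C ≤ 23]: keep tuples satisfying C ≤ 23 → {(23, 12, 16, c, 17, 4), (23, 12, 28, d, 17, 4), (23, 12, 5, m, 17, 4), (23, 12, 5, w, 17, 4), (23, 12, 6, w, 17, 4), (23, 25, 16, c, 16, 17), (23, 25, 16, c, 35, 18), (23, 25, 28, d, 16, 17), (23, 25, 28, d, 35, 18), (23, 25, 5, m, 16, 17), (23, 25, 5, m, 35, 18), (23, 25, 5, w, 16, 17), (23, 25, 5, w, 35, 18), (23, 25, 6, w, 16, 17), (23, 25, 6, w, 35, 18)}
Projecting to E, C, A (12 duplicate(s) eliminated): {(12, 23, 17), (25, 23, 16), (25, 23, 35)}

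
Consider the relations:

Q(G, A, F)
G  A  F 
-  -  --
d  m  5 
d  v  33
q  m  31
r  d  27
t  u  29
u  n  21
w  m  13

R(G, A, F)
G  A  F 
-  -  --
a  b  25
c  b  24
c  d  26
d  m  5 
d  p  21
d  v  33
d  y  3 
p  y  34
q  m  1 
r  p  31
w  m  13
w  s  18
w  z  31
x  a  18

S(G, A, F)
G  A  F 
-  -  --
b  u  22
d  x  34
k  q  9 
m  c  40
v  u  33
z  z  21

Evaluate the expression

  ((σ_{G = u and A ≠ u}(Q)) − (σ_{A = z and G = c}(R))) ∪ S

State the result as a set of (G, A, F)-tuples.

σ[G = u and A ≠ u]: keep tuples satisfying G = u and A ≠ u → {(u, n, 21)}
σ[A = z and G = c]: keep tuples satisfying A = z and G = c → {}
Difference: {(u, n, 21)} with {} → {(u, n, 21)}
Union: {(u, n, 21)} with {(b, u, 22), (d, x, 34), (k, q, 9), (m, c, 40), (v, u, 33), (z, z, 21)} → {(b, u, 22), (d, x, 34), (k, q, 9), (m, c, 40), (u, n, 21), (v, u, 33), (z, z, 21)}

{(b, u, 22), (d, x, 34), (k, q, 9), (m, c, 40), (u, n, 21), (v, u, 33), (z, z, 21)}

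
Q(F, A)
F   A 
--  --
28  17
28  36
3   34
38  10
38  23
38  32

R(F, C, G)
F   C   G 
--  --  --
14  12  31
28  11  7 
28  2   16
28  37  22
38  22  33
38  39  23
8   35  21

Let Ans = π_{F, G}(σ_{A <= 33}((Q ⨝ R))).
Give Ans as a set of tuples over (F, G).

{(28, 16), (28, 22), (28, 7), (38, 23), (38, 33)}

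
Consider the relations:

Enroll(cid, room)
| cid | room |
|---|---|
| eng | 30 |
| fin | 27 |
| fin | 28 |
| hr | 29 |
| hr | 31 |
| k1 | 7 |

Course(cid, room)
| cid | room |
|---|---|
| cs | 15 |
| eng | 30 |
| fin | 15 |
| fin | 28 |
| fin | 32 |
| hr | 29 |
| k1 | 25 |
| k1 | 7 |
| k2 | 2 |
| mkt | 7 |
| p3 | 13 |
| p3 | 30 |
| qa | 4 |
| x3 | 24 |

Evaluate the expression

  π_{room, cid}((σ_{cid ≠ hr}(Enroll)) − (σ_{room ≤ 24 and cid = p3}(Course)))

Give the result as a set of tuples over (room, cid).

{(27, fin), (28, fin), (30, eng), (7, k1)}

Filtering on cid ≠ hr leaves {(eng, 30), (fin, 27), (fin, 28), (k1, 7)}.
Filtering on room ≤ 24 and cid = p3 leaves {(p3, 13)}.
Set difference of the two operands is {(eng, 30), (fin, 27), (fin, 28), (k1, 7)}.
π[room, cid]: project onto (room, cid) → {(27, fin), (28, fin), (30, eng), (7, k1)}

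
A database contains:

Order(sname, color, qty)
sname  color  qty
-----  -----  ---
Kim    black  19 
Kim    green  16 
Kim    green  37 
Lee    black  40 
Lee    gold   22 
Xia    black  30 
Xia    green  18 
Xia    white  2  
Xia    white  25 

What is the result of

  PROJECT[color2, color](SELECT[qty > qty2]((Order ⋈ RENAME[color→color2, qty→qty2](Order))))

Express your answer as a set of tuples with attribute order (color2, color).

ρ[color→color2, qty→qty2]: schema becomes (sname, color2, qty2); tuples unchanged.
Natural join on sname: {(Kim, black, 19, black, 19), (Kim, black, 19, green, 16), (Kim, black, 19, green, 37), (Kim, green, 16, black, 19), (Kim, green, 16, green, 16), (Kim, green, 16, green, 37), (Kim, green, 37, black, 19), (Kim, green, 37, green, 16), (Kim, green, 37, green, 37), (Lee, black, 40, black, 40), (Lee, black, 40, gold, 22), (Lee, gold, 22, black, 40), (Lee, gold, 22, gold, 22), (Xia, black, 30, black, 30), (Xia, black, 30, green, 18), (Xia, black, 30, white, 2), (Xia, black, 30, white, 25), (Xia, green, 18, black, 30), (Xia, green, 18, green, 18), (Xia, green, 18, white, 2), (Xia, green, 18, white, 25), (Xia, white, 2, black, 30), (Xia, white, 2, green, 18), (Xia, white, 2, white, 2), (Xia, white, 2, white, 25), (Xia, white, 25, black, 30), (Xia, white, 25, green, 18), (Xia, white, 25, white, 2), (Xia, white, 25, white, 25)}
Selection qty > qty2: {(Kim, black, 19, green, 16), (Kim, green, 37, black, 19), (Kim, green, 37, green, 16), (Lee, black, 40, gold, 22), (Xia, black, 30, green, 18), (Xia, black, 30, white, 2), (Xia, black, 30, white, 25), (Xia, green, 18, white, 2), (Xia, white, 25, green, 18), (Xia, white, 25, white, 2)}
π_{color2, color} gives {(black, green), (gold, black), (green, black), (green, green), (green, white), (white, black), (white, green), (white, white)} (2 duplicate(s) eliminated).

{(black, green), (gold, black), (green, black), (green, green), (green, white), (white, black), (white, green), (white, white)}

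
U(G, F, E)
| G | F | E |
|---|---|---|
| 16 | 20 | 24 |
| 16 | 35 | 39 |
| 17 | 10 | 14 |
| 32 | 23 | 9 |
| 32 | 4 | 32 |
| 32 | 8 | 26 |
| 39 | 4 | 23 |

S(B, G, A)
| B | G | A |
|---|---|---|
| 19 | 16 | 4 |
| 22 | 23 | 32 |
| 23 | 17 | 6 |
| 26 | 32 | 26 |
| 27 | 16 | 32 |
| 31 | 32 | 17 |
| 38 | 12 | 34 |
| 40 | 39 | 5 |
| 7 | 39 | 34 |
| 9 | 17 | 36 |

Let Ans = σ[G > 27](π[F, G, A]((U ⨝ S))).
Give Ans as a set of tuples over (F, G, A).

{(23, 32, 17), (23, 32, 26), (4, 32, 17), (4, 32, 26), (4, 39, 34), (4, 39, 5), (8, 32, 17), (8, 32, 26)}

U ⋈ S (natural join on G): {(16, 20, 24, 19, 4), (16, 20, 24, 27, 32), (16, 35, 39, 19, 4), (16, 35, 39, 27, 32), (17, 10, 14, 23, 6), (17, 10, 14, 9, 36), (32, 23, 9, 26, 26), (32, 23, 9, 31, 17), (32, 4, 32, 26, 26), (32, 4, 32, 31, 17), (32, 8, 26, 26, 26), (32, 8, 26, 31, 17), (39, 4, 23, 40, 5), (39, 4, 23, 7, 34)}
Projecting to F, G, A: {(10, 17, 36), (10, 17, 6), (20, 16, 32), (20, 16, 4), (23, 32, 17), (23, 32, 26), (35, 16, 32), (35, 16, 4), (4, 32, 17), (4, 32, 26), (4, 39, 34), (4, 39, 5), (8, 32, 17), (8, 32, 26)}
σ[G > 27]: keep tuples satisfying G > 27 → {(23, 32, 17), (23, 32, 26), (4, 32, 17), (4, 32, 26), (4, 39, 34), (4, 39, 5), (8, 32, 17), (8, 32, 26)}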